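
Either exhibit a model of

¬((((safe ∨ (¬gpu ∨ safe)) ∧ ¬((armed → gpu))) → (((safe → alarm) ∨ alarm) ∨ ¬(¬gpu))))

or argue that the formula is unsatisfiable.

gpu=F; safe=T; alarm=F; armed=T

  ¬((((safe ∨ (¬gpu ∨ safe)) ∧ ¬((armed → gpu))) → (((safe → alarm) ∨ alarm) ∨ ¬(¬gpu)))) = True
    ((safe ∨ (¬gpu ∨ safe)) ∧ ¬((armed → gpu))) → (((safe → alarm) ∨ alarm) ∨ ¬(¬gpu)) = False
      (safe ∨ (¬gpu ∨ safe)) ∧ ¬((armed → gpu)) = True
        safe ∨ (¬gpu ∨ safe) = True
          ¬gpu ∨ safe = True
            ¬gpu = True
        ¬((armed → gpu)) = True
          armed → gpu = False
      ((safe → alarm) ∨ alarm) ∨ ¬(¬gpu) = False
        (safe → alarm) ∨ alarm = False
          safe → alarm = False
        ¬(¬gpu) = False
          ¬gpu = True
The formula evaluates to True.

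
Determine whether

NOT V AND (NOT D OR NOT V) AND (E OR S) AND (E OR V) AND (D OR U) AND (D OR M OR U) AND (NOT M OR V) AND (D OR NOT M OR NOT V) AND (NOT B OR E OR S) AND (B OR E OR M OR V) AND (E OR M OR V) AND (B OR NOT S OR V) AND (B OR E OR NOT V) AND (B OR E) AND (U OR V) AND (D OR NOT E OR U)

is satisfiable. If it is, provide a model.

Unit clause (NOT V) forces V = False.
In (E OR V) only E is left, so E = True.
In (NOT M OR V) only NOT M is left, so M = False.
In (U OR V) only U is left, so U = True.
Set B = True.
Set D = True.
Set S = True.
All clauses satisfied.

V = False; B = True; D = True; M = False; S = True; U = True; E = True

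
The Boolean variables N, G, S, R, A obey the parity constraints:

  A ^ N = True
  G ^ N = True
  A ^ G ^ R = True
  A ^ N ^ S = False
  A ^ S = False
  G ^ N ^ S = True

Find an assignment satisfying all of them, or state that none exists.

Unsatisfiable — no assignment works.

Adding constraints 1, 2, 4, 6 mod 2: every variable appears an even number of times on the left, so the left side is 0.
But the right sides sum to 1 (mod 2). 0 ≠ 1 — the system is inconsistent.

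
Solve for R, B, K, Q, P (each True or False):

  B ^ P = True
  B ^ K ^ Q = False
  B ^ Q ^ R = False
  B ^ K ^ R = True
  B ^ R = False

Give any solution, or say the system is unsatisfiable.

R=T, B=T, K=T, Q=F, P=F

B ^ P = T ^ F = True ✓
B ^ K ^ Q = T ^ T ^ F = False ✓
B ^ Q ^ R = T ^ F ^ T = False ✓
B ^ K ^ R = T ^ T ^ T = True ✓
B ^ R = T ^ T = False ✓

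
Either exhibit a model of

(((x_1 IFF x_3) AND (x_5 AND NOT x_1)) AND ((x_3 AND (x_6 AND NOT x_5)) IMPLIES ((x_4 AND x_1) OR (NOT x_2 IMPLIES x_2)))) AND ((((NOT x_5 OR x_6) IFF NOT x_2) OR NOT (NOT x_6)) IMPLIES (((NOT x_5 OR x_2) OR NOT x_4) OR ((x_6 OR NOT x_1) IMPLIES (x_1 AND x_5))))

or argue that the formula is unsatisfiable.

x_1: False, x_2: False, x_3: False, x_4: False, x_5: True, x_6: True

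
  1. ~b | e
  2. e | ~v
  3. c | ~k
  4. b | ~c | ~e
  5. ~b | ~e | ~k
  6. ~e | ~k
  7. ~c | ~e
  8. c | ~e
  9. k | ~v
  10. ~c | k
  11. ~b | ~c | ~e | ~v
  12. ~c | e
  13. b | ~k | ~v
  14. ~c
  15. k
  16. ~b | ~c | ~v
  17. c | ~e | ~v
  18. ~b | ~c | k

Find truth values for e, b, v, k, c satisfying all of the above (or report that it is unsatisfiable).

Unsatisfiable

Case k = True:
  (c | ~k) forces c = True.
  Clause (~c) is falsified — contradiction.
Case k = False:
  Clause (k) is falsified — contradiction.
Both cases fail, so the formula is unsatisfiable.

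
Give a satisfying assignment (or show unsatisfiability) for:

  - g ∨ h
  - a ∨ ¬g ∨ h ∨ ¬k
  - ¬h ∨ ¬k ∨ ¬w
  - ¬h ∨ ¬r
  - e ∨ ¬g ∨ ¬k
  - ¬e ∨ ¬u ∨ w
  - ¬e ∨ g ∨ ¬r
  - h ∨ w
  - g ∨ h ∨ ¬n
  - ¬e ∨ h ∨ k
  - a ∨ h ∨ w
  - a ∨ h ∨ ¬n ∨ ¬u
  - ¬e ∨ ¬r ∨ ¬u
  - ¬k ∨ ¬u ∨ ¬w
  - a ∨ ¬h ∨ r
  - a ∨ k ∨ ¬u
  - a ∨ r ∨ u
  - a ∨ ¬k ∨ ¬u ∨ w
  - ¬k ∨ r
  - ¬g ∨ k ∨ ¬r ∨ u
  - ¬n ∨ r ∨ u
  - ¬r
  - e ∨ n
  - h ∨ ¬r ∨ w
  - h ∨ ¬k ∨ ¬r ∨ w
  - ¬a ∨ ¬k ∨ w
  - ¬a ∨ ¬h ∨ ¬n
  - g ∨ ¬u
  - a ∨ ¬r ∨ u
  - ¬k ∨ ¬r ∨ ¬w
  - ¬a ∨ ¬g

e = True, w = False, n = False, h = True, k = False, a = True, u = False, g = False, r = False

Unit clause (¬r) forces r = False.
In (¬k ∨ r) only ¬k is left, so k = False.
Set e = True.
  then (¬e ∨ h ∨ k) forces h = True.
  then (a ∨ ¬h ∨ r) forces a = True.
  then (¬a ∨ ¬h ∨ ¬n) forces n = False.
  then (¬a ∨ ¬g) forces g = False.
  then (g ∨ ¬u) forces u = False.
Set w = False.
All clauses satisfied.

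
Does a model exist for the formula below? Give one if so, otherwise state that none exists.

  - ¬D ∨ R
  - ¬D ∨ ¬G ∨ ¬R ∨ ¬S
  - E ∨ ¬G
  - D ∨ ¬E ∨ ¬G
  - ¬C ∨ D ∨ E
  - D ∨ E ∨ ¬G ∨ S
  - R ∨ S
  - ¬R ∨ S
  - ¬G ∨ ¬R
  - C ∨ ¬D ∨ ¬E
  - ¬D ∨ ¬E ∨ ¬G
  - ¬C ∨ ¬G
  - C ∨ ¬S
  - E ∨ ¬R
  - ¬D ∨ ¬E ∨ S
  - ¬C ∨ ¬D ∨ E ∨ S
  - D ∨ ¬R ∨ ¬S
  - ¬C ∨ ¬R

S: True, R: False, D: False, G: False, C: True, E: True

Set S = True.
  then (C ∨ ¬S) forces C = True.
  then (¬C ∨ ¬R) forces R = False.
  then (¬D ∨ R) forces D = False.
  then (¬C ∨ D ∨ E) forces E = True.
  then (¬C ∨ ¬G) forces G = False.
All clauses satisfied.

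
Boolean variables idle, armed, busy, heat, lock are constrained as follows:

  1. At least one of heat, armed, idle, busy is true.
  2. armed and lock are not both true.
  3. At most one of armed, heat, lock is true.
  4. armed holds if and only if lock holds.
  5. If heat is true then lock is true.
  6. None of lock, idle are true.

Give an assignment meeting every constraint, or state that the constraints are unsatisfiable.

idle = False, armed = False, busy = True, heat = False, lock = False

  (1) {heat, armed, idle, busy}: 1 true — at least one ✓
  (2) armed=F, lock=F — not both ✓
  (3) {armed, heat, lock}: 0 true — at most one ✓
  (4) armed=F, lock=F — same ✓
  (5) heat=F ⇒ lock: vacuous ✓
  (6) {lock, idle}: 0 true — none ✓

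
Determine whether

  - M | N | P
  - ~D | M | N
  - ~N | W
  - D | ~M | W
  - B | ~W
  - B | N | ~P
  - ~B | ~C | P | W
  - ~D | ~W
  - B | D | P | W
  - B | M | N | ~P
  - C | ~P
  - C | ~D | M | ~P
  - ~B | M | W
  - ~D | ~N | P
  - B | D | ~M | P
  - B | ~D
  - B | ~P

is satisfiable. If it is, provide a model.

Set P = True.
  then (C | ~P) forces C = True.
  then (B | ~P) forces B = True.
Set D = False.
Set M = False.
  then (~B | M | W) forces W = True.
Set N = True.
All clauses satisfied.

P: True, D: False, B: True, M: False, W: True, C: True, N: True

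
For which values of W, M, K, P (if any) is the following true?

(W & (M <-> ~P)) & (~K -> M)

W = True; M = True; K = True; P = False

  W & (M <-> ~P) = True
    M <-> ~P = True
      ~P = True
  ~K -> M = True
    ~K = False
Both conjuncts True, so the formula holds.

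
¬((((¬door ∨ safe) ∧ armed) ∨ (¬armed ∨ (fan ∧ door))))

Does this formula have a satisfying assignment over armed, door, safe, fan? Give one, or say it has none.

armed = True, door = True, safe = False, fan = False

  ¬((((¬door ∨ safe) ∧ armed) ∨ (¬armed ∨ (fan ∧ door)))) = True
    ((¬door ∨ safe) ∧ armed) ∨ (¬armed ∨ (fan ∧ door)) = False
      (¬door ∨ safe) ∧ armed = False
        ¬door ∨ safe = False
          ¬door = False
      ¬armed ∨ (fan ∧ door) = False
        ¬armed = False
        fan ∧ door = False
The formula evaluates to True.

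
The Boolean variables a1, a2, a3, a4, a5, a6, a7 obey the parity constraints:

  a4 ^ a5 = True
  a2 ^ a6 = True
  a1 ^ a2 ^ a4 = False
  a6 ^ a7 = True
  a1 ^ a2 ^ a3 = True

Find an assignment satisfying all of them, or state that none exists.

a1=F, a2=T, a3=F, a4=T, a5=F, a6=F, a7=T

a4 ^ a5 = T ^ F = True ✓
a2 ^ a6 = T ^ F = True ✓
a1 ^ a2 ^ a4 = F ^ T ^ T = False ✓
a6 ^ a7 = F ^ T = True ✓
a1 ^ a2 ^ a3 = F ^ T ^ F = True ✓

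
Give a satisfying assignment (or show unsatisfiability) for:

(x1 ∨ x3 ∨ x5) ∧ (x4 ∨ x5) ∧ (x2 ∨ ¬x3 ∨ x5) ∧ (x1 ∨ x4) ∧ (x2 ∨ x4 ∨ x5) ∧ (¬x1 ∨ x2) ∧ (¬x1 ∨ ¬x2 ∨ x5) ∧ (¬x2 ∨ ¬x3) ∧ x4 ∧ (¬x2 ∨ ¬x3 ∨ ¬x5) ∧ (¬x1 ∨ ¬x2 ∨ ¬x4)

Unit clause (x4) forces x4 = True.
Try x1 = True:
  (¬x1 ∨ x2) forces x2 = True.
  clause (¬x1 ∨ ¬x2 ∨ ¬x4) is falsified — backtrack.
So x1 = False.
Set x2 = True.
  then (¬x2 ∨ ¬x3) forces x3 = False.
  then (x1 ∨ x3 ∨ x5) forces x5 = True.
All clauses satisfied.

x1 = False, x2 = True, x3 = False, x4 = True, x5 = True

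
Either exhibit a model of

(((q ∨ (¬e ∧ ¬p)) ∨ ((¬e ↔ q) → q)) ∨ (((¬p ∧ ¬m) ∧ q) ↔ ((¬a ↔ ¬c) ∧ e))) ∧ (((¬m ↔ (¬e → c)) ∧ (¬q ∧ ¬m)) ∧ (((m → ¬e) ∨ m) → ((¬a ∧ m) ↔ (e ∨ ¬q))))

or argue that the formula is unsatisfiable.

The formula is unsatisfiable.

Case q = True: the conjunct ¬q is False.
Case q = False: the formula simplifies to (((¬e ∧ ¬p) ∨ ¬e) ∨ ¬(((¬a ↔ ¬c) ∧ e))) ∧ (((¬m ↔ (¬e → c)) ∧ ¬m) ∧ (((m → ¬e) ∨ m) → (¬a ∧ m))).
  m = True: the conjunct ¬m is False.
  m = False: the conjunct ((m → ¬e) ∨ m) → (¬a ∧ m) becomes (True ∨ False) → (¬a ∧ False) = False.
Both cases fail — unsatisfiable.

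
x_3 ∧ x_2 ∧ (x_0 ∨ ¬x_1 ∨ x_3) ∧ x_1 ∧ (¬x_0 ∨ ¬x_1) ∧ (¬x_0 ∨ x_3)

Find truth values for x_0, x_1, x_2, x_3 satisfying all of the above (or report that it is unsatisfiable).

x_0 = False, x_1 = True, x_2 = True, x_3 = True

Unit clause (x_3) forces x_3 = True.
Unit clause (x_2) forces x_2 = True.
Unit clause (x_1) forces x_1 = True.
In (¬x_0 ∨ ¬x_1) only ¬x_0 is left, so x_0 = False.
Check each clause:
  (x_3): x_3 holds.
  (x_2): x_2 holds.
  (x_0 ∨ ¬x_1 ∨ x_3): x_3 holds.
  (x_1): x_1 holds.
  (¬x_0 ∨ ¬x_1): ¬x_0 holds.
  (¬x_0 ∨ x_3): ¬x_0 holds.
All clauses satisfied.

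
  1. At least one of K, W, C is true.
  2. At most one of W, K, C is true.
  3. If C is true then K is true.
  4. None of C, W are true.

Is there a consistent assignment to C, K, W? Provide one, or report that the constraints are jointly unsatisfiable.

C=F; K=T; W=F

  (1) {K, W, C}: 1 true — at least one ✓
  (2) {W, K, C}: 1 true — at most one ✓
  (3) C=F ⇒ K: vacuous ✓
  (4) {C, W}: 0 true — none ✓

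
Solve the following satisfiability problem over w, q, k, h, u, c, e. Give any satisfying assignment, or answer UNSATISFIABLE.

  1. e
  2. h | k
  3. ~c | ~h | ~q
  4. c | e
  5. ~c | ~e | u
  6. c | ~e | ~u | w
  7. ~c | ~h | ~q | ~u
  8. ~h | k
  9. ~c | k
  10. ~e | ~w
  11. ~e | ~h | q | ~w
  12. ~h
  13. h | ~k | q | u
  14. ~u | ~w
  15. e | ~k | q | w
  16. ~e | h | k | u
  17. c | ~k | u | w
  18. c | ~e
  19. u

w = False, q = True, k = True, h = False, u = True, c = True, e = True

Unit clause (e) forces e = True.
In (~e | ~w) only ~w is left, so w = False.
Unit clause (~h) forces h = False.
In (c | ~e) only c is left, so c = True.
Unit clause (u) forces u = True.
In (h | k) only k is left, so k = True.
Set q = True.
All clauses satisfied.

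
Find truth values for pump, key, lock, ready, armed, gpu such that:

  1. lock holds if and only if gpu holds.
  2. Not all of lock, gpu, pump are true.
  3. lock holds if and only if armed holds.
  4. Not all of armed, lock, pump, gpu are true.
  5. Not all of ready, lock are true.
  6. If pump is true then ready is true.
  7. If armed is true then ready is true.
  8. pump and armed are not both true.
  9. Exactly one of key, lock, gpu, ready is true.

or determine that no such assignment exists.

pump = False, key = False, lock = False, ready = True, armed = False, gpu = False

  (1) lock=F, gpu=F — same ✓
  (2) {lock, gpu, pump}: 0/3 true — not all ✓
  (3) lock=F, armed=F — same ✓
  (4) {armed, lock, pump, gpu}: 0/4 true — not all ✓
  (5) {ready, lock}: 1/2 true — not all ✓
  (6) pump=F ⇒ ready: vacuous ✓
  (7) armed=F ⇒ ready: vacuous ✓
  (8) pump=F, armed=F — not both ✓
  (9) {key, lock, gpu, ready}: 1 true — exactly one ✓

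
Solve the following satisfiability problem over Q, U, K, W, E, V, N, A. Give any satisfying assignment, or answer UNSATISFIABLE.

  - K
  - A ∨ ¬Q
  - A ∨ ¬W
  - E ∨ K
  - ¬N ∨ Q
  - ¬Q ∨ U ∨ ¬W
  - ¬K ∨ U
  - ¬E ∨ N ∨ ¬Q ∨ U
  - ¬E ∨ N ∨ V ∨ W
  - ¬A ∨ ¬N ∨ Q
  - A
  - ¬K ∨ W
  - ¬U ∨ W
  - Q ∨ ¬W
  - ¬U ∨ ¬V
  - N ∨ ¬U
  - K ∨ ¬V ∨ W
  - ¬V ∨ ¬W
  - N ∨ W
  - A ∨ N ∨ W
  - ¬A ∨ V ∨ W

Q: True; U: True; K: True; W: True; E: False; V: False; N: True; A: True

Unit clause (K) forces K = True.
In (¬K ∨ U) only U is left, so U = True.
Unit clause (A) forces A = True.
In (¬K ∨ W) only W is left, so W = True.
In (Q ∨ ¬W) only Q is left, so Q = True.
In (¬U ∨ ¬V) only ¬V is left, so V = False.
In (N ∨ ¬U) only N is left, so N = True.
Set E = False.
All clauses satisfied.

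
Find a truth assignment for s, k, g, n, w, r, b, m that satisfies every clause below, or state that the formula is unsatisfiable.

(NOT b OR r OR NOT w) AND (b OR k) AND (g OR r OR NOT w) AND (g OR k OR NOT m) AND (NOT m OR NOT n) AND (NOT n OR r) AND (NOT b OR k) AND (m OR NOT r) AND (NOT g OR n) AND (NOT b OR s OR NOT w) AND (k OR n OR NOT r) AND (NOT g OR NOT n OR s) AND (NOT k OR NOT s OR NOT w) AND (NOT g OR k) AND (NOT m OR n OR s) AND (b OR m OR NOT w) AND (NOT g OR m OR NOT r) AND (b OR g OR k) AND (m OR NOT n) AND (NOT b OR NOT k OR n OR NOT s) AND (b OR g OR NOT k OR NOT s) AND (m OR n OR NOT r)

s = False, k = True, g = False, n = False, w = False, r = False, b = True, m = False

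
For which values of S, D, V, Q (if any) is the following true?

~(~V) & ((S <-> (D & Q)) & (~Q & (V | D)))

S: False; D: True; V: True; Q: False

  ~(~V) = True
    ~V = False
  (S <-> (D & Q)) & (~Q & (V | D)) = True
    S <-> (D & Q) = True
      D & Q = False
    ~Q & (V | D) = True
      ~Q = True
      V | D = True
Both conjuncts True, so the formula holds.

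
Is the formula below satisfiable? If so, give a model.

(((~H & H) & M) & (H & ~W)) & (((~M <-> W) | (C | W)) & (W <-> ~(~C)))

Unsatisfiable — no assignment works.

Case H = True: the conjunct ~H is False.
Case H = False: the conjunct H is False.
Both cases fail — unsatisfiable.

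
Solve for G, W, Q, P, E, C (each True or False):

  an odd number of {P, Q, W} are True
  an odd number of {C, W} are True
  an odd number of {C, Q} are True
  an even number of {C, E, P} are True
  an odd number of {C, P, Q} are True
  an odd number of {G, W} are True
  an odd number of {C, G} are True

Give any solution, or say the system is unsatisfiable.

Unsatisfiable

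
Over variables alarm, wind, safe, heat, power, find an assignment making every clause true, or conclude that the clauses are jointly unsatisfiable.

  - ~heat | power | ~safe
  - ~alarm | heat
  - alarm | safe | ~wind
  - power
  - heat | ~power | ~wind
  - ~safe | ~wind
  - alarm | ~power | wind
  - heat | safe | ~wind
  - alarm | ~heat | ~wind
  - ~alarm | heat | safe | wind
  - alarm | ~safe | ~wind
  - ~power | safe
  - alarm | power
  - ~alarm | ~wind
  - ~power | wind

The formula is unsatisfiable.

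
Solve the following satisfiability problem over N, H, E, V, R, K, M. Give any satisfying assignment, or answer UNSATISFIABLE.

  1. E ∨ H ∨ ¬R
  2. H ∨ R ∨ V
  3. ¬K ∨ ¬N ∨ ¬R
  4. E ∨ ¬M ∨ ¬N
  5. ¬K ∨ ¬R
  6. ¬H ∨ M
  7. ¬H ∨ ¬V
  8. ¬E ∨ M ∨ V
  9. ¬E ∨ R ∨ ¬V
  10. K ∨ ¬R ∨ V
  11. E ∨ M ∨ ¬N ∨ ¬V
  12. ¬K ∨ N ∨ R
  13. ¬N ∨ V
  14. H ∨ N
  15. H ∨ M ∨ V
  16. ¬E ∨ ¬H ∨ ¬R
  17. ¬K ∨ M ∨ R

Set N = True.
  then (¬N ∨ V) forces V = True.
  then (¬H ∨ ¬V) forces H = False.
Try E = False:
  (E ∨ H ∨ ¬R) forces R = False.
  (E ∨ ¬M ∨ ¬N) forces M = False.
  clause (E ∨ M ∨ ¬N ∨ ¬V) is falsified — backtrack.
So E = True.
  then (¬E ∨ R ∨ ¬V) forces R = True.
  then (¬K ∨ ¬N ∨ ¬R) forces K = False.
Set M = True.
All clauses satisfied.

N = True, H = False, E = True, V = True, R = True, K = False, M = True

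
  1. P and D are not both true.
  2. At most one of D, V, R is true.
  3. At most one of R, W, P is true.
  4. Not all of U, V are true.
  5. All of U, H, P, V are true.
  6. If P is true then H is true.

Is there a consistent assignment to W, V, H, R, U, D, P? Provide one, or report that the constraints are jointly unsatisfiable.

UNSATISFIABLE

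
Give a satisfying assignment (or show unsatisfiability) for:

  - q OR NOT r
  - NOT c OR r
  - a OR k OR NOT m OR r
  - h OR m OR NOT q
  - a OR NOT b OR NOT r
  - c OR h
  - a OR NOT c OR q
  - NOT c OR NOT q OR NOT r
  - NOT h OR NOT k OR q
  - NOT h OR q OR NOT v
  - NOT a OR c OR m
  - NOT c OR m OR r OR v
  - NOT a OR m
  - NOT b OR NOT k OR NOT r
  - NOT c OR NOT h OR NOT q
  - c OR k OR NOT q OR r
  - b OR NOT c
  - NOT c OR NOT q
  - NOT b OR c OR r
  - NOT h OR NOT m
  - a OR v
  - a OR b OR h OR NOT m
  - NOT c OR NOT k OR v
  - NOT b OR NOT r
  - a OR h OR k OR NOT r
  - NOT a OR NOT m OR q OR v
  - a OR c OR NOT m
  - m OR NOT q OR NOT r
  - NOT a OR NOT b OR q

Set v = True.
Set a = False.
Try h = False:
  (c OR h) forces c = True.
  (NOT c OR r) forces r = True.
  (q OR NOT r) forces q = True.
  clause (NOT c OR NOT q OR NOT r) is falsified — backtrack.
So h = True.
  then (NOT h OR q OR NOT v) forces q = True.
  then (NOT c OR NOT h OR NOT q) forces c = False.
  then (NOT h OR NOT m) forces m = False.
  then (m OR NOT q OR NOT r) forces r = False.
  then (c OR k OR NOT q OR r) forces k = True.
  then (NOT b OR c OR r) forces b = False.
All clauses satisfied.

v = True, a = False, h = True, q = True, k = True, m = False, c = False, b = False, r = False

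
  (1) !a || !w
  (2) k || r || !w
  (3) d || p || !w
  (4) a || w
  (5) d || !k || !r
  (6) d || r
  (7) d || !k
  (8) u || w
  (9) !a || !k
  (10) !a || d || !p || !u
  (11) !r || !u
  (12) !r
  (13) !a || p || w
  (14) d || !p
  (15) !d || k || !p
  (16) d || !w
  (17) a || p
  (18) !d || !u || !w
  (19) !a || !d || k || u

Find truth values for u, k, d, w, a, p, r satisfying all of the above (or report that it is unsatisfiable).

u = False, k = True, d = True, w = True, a = False, p = True, r = False

Unit clause (!r) forces r = False.
In (d || r) only d is left, so d = True.
Try u = True:
  (!d || !u || !w) forces w = False.
  (a || w) forces a = True.
  (!a || !k) forces k = False.
  (!a || p || w) forces p = True.
  clause (!d || k || !p) is falsified — backtrack.
So u = False.
  then (u || w) forces w = True.
  then (!a || !w) forces a = False.
  then (k || r || !w) forces k = True.
  then (a || p) forces p = True.
All clauses satisfied.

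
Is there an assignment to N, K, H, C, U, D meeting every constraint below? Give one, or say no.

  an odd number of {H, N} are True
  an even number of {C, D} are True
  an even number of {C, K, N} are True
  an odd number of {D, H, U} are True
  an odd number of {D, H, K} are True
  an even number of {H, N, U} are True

N = True, K = True, H = False, C = False, U = True, D = False

{H, N}: 1 true → odd ✓
{C, D}: 0 true → even ✓
{C, K, N}: 2 true → even ✓
{D, H, U}: 1 true → odd ✓
{D, H, K}: 1 true → odd ✓
{H, N, U}: 2 true → even ✓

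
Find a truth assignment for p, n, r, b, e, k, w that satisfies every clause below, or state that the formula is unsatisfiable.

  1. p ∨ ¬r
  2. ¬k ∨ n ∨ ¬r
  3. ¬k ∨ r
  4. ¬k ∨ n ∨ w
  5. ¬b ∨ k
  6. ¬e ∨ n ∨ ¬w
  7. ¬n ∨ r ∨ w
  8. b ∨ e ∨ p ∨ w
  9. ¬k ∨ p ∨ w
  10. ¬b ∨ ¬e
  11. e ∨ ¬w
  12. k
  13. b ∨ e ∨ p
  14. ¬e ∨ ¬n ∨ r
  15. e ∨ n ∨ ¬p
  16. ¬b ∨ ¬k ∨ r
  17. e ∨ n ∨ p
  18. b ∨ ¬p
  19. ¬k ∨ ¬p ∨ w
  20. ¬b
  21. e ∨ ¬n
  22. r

Case b = True:
  Clause (¬b) is falsified — contradiction.
Case b = False:
  (k) forces k = True.
  (¬k ∨ r) forces r = True.
  (p ∨ ¬r) forces p = True.
  Clause (b ∨ ¬p) is falsified — contradiction.
Both cases fail, so the formula is unsatisfiable.

UNSATISFIABLE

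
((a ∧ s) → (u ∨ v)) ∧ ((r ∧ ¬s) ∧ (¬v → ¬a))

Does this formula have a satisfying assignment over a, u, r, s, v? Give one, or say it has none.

a = True; u = True; r = True; s = False; v = True

  (a ∧ s) → (u ∨ v) = True
    a ∧ s = False
    u ∨ v = True
  (r ∧ ¬s) ∧ (¬v → ¬a) = True
    r ∧ ¬s = True
      ¬s = True
    ¬v → ¬a = True
      ¬v = False
      ¬a = False
Both conjuncts True, so the formula holds.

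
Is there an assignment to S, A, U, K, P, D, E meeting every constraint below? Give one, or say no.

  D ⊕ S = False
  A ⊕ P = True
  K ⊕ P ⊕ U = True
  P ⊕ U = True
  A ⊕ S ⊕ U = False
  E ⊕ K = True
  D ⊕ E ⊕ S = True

S: False, A: False, U: False, K: False, P: True, D: False, E: True

D ⊕ S = F ⊕ F = False ✓
A ⊕ P = F ⊕ T = True ✓
K ⊕ P ⊕ U = F ⊕ T ⊕ F = True ✓
P ⊕ U = T ⊕ F = True ✓
A ⊕ S ⊕ U = F ⊕ F ⊕ F = False ✓
E ⊕ K = T ⊕ F = True ✓
D ⊕ E ⊕ S = F ⊕ T ⊕ F = True ✓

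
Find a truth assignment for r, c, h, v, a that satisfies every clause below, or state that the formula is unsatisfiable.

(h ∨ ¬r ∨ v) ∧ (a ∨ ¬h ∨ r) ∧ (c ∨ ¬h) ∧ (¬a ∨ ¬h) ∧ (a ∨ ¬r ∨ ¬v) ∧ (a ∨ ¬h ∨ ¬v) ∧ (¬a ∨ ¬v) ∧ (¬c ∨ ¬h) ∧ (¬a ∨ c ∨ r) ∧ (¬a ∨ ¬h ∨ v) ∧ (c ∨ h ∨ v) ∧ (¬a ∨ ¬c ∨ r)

r=F; c=T; h=F; v=F; a=F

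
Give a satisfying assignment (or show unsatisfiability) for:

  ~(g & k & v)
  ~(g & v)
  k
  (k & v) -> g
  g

Unit clause (k) forces k = True.
Unit clause (g) forces g = True.
In (~g | ~v) only ~v is left, so v = False.
All clauses satisfied.

v = False; g = True; k = True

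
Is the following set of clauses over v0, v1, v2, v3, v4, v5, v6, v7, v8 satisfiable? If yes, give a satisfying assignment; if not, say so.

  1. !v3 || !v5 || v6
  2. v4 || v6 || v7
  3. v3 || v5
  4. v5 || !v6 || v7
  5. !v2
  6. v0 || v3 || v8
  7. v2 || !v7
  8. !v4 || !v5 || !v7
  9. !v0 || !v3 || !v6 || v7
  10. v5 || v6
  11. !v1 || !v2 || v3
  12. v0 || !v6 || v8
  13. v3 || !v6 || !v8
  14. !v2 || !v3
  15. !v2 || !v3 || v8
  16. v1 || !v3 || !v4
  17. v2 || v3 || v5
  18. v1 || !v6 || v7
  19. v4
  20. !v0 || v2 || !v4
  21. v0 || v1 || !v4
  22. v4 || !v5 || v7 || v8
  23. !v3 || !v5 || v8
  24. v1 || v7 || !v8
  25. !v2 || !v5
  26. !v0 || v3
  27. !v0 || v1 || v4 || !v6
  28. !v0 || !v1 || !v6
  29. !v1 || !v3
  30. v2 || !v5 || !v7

v0: False, v1: True, v2: False, v3: False, v4: True, v5: True, v6: False, v7: False, v8: True

Unit clause (!v2) forces v2 = False.
In (v2 || !v7) only !v7 is left, so v7 = False.
Unit clause (v4) forces v4 = True.
In (!v0 || v2 || !v4) only !v0 is left, so v0 = False.
In (v0 || v1 || !v4) only v1 is left, so v1 = True.
In (!v1 || !v3) only !v3 is left, so v3 = False.
In (v3 || v5) only v5 is left, so v5 = True.
In (v0 || v3 || v8) only v8 is left, so v8 = True.
In (v3 || !v6 || !v8) only !v6 is left, so v6 = False.
All clauses satisfied.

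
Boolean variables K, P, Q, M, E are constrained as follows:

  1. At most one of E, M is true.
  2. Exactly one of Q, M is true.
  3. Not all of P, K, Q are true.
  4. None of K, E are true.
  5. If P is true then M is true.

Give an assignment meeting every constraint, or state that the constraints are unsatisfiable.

K = False, P = False, Q = True, M = False, E = False

  (1) {E, M}: 0 true — at most one ✓
  (2) {Q, M}: 1 true — exactly one ✓
  (3) {P, K, Q}: 1/3 true — not all ✓
  (4) {K, E}: 0 true — none ✓
  (5) P=F ⇒ M: vacuous ✓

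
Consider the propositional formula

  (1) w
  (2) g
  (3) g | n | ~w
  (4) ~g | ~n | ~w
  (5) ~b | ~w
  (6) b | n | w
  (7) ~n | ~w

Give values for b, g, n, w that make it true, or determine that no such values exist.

Unit clause (w) forces w = True.
Unit clause (g) forces g = True.
In (~g | ~n | ~w) only ~n is left, so n = False.
In (~b | ~w) only ~b is left, so b = False.
Check each clause:
  (w): w holds.
  (g): g holds.
  (g | n | ~w): g holds.
  (~g | ~n | ~w): ~n holds.
  (~b | ~w): ~b holds.
  (b | n | w): w holds.
  (~n | ~w): ~n holds.
All clauses satisfied.

b=F, g=T, n=F, w=T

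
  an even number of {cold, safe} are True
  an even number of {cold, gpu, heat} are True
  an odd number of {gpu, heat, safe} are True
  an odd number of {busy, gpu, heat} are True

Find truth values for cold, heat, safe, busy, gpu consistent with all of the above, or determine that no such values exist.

Adding constraints 1, 2, 3 mod 2: every variable appears an even number of times on the left, so the left side is 0.
But the right sides sum to 1 (mod 2). 0 ≠ 1 — the system is inconsistent.

No satisfying assignment exists.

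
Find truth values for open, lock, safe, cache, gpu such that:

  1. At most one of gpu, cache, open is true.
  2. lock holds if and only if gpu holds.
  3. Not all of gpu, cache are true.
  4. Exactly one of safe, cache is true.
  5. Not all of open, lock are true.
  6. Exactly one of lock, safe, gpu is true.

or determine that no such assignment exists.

open = False, lock = False, safe = True, cache = False, gpu = False

  (1) {gpu, cache, open}: 0 true — at most one ✓
  (2) lock=F, gpu=F — same ✓
  (3) {gpu, cache}: 0/2 true — not all ✓
  (4) {safe, cache}: 1 true — exactly one ✓
  (5) {open, lock}: 0/2 true — not all ✓
  (6) {lock, safe, gpu}: 1 true — exactly one ✓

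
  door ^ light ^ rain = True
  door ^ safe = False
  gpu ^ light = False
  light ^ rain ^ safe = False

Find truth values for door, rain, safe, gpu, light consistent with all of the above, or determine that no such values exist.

Unsatisfiable — no assignment works.

Adding constraints 1, 2, 4 mod 2: every variable appears an even number of times on the left, so the left side is 0.
But the right sides sum to 1 (mod 2). 0 ≠ 1 — the system is inconsistent.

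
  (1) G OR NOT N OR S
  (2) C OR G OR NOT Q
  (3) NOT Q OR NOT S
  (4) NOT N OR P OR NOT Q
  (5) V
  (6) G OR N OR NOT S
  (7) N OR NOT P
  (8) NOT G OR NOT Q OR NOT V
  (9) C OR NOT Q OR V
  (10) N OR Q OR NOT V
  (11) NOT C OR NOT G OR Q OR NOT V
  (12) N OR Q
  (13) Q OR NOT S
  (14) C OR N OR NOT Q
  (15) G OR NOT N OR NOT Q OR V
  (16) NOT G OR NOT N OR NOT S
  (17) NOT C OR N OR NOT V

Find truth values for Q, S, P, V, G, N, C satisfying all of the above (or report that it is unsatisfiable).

Unit clause (V) forces V = True.
Try Q = True:
  (NOT Q OR NOT S) forces S = False.
  (NOT G OR NOT Q OR NOT V) forces G = False.
  (G OR NOT N OR S) forces N = False.
  (C OR G OR NOT Q) forces C = True.
  clause (NOT C OR N OR NOT V) is falsified — backtrack.
So Q = False.
  then (N OR Q OR NOT V) forces N = True.
  then (Q OR NOT S) forces S = False.
  then (G OR NOT N OR S) forces G = True.
  then (NOT C OR NOT G OR Q OR NOT V) forces C = False.
Set P = False.
All clauses satisfied.

Q=F, S=F, P=F, V=T, G=T, N=T, C=F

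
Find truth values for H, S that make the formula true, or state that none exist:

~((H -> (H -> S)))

H = True, S = False

  ~((H -> (H -> S))) = True
    H -> (H -> S) = False
      H -> S = False
The formula evaluates to True.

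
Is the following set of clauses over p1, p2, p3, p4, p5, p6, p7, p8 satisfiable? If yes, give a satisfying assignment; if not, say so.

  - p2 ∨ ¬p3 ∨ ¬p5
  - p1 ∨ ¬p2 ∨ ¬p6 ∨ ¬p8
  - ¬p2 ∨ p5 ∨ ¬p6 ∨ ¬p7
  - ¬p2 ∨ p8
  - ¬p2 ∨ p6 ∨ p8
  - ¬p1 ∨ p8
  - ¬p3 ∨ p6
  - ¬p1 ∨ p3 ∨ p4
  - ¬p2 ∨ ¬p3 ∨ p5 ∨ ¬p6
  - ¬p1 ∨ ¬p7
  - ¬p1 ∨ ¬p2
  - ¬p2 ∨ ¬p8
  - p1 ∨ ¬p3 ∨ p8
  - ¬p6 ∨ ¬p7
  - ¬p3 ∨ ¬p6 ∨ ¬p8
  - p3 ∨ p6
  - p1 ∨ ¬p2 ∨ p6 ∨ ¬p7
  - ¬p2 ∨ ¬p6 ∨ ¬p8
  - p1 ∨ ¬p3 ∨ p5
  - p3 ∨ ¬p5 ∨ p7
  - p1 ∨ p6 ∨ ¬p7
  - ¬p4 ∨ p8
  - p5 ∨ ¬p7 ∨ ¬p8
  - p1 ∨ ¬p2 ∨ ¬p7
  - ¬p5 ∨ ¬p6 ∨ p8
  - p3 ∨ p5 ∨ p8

Set p1 = True.
  then (¬p1 ∨ p8) forces p8 = True.
  then (¬p1 ∨ ¬p7) forces p7 = False.
  then (¬p1 ∨ ¬p2) forces p2 = False.
Try p3 = True:
  (p2 ∨ ¬p3 ∨ ¬p5) forces p5 = False.
  (¬p3 ∨ p6) forces p6 = True.
  clause (¬p3 ∨ ¬p6 ∨ ¬p8) is falsified — backtrack.
So p3 = False.
  then (¬p1 ∨ p3 ∨ p4) forces p4 = True.
  then (p3 ∨ p6) forces p6 = True.
  then (p3 ∨ ¬p5 ∨ p7) forces p5 = False.
All clauses satisfied.

p1=T; p2=F; p3=F; p4=T; p5=F; p6=T; p7=F; p8=T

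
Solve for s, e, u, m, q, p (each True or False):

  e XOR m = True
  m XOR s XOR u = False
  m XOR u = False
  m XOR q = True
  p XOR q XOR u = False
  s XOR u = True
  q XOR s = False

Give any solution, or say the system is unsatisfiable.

s = False, e = False, u = True, m = True, q = False, p = True

e XOR m = F XOR T = True ✓
m XOR s XOR u = T XOR F XOR T = False ✓
m XOR u = T XOR T = False ✓
m XOR q = T XOR F = True ✓
p XOR q XOR u = T XOR F XOR T = False ✓
s XOR u = F XOR T = True ✓
q XOR s = F XOR F = False ✓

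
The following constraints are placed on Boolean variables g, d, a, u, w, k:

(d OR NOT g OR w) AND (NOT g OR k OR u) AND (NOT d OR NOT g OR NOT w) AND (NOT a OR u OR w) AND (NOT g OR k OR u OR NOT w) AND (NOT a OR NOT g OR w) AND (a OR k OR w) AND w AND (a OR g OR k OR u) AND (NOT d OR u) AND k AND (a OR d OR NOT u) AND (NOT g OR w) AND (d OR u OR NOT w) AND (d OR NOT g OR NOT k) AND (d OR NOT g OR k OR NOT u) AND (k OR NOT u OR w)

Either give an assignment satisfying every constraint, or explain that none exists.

g = False, d = True, a = True, u = True, w = True, k = True

Unit clause (w) forces w = True.
Unit clause (k) forces k = True.
Try g = True:
  (NOT d OR NOT g OR NOT w) forces d = False.
  clause (d OR NOT g OR NOT k) is falsified — backtrack.
So g = False.
Set d = True.
  then (NOT d OR u) forces u = True.
Set a = True.
All clauses satisfied.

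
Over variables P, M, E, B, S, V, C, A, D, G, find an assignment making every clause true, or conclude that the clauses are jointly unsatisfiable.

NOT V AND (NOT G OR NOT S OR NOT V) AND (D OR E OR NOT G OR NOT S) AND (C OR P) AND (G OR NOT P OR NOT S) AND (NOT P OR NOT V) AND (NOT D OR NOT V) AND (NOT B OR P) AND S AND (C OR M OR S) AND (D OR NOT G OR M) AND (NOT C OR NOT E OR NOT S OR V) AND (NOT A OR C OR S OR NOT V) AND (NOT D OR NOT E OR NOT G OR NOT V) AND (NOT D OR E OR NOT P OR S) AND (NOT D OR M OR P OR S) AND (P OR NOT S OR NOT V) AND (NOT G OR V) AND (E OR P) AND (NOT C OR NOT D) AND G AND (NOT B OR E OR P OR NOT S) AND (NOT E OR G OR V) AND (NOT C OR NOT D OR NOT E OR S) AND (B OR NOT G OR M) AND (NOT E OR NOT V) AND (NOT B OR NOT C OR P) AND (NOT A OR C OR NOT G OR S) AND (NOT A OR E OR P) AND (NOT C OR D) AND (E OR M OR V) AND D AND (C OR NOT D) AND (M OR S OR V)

Unsatisfiable — no assignment works.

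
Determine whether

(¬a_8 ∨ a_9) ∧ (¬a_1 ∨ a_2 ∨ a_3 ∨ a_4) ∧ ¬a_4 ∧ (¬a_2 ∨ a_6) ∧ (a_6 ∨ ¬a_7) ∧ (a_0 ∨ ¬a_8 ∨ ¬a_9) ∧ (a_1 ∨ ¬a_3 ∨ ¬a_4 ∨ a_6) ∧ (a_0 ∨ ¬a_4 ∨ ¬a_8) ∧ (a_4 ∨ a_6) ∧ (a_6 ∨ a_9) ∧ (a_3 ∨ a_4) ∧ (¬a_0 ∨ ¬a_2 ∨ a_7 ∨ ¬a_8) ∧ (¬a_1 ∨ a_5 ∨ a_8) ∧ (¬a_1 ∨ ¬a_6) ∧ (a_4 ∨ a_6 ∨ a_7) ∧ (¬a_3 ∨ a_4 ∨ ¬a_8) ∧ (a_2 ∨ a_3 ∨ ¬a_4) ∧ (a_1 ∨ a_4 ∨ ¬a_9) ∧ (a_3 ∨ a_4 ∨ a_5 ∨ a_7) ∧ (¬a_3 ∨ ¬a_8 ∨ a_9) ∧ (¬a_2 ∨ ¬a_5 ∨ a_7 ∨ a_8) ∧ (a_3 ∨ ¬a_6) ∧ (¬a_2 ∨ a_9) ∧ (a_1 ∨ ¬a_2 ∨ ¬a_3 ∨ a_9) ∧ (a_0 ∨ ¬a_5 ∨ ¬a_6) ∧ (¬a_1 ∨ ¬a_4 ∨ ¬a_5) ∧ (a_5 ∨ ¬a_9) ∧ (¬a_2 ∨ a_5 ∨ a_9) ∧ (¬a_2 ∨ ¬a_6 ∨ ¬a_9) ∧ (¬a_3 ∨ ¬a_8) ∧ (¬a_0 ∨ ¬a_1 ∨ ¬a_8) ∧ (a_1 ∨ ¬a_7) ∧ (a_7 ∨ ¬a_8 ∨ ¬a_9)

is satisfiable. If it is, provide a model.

a_0: False, a_1: False, a_2: False, a_3: True, a_4: False, a_5: False, a_6: True, a_7: False, a_8: False, a_9: False

Unit clause (¬a_4) forces a_4 = False.
In (a_4 ∨ a_6) only a_6 is left, so a_6 = True.
In (a_3 ∨ a_4) only a_3 is left, so a_3 = True.
In (¬a_1 ∨ ¬a_6) only ¬a_1 is left, so a_1 = False.
In (¬a_3 ∨ a_4 ∨ ¬a_8) only ¬a_8 is left, so a_8 = False.
In (a_1 ∨ a_4 ∨ ¬a_9) only ¬a_9 is left, so a_9 = False.
In (¬a_2 ∨ a_9) only ¬a_2 is left, so a_2 = False.
In (a_1 ∨ ¬a_7) only ¬a_7 is left, so a_7 = False.
Set a_0 = False.
  then (a_0 ∨ ¬a_5 ∨ ¬a_6) forces a_5 = False.
All clauses satisfied.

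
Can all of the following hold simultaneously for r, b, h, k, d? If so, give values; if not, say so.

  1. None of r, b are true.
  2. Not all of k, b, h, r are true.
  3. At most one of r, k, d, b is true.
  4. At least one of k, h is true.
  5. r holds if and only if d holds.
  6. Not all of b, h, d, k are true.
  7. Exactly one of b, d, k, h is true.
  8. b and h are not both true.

r=F, b=F, h=T, k=F, d=F

  (1) {r, b}: 0 true — none ✓
  (2) {k, b, h, r}: 1/4 true — not all ✓
  (3) {r, k, d, b}: 0 true — at most one ✓
  (4) {k, h}: 1 true — at least one ✓
  (5) r=F, d=F — same ✓
  (6) {b, h, d, k}: 1/4 true — not all ✓
  (7) {b, d, k, h}: 1 true — exactly one ✓
  (8) b=F, h=T — not both ✓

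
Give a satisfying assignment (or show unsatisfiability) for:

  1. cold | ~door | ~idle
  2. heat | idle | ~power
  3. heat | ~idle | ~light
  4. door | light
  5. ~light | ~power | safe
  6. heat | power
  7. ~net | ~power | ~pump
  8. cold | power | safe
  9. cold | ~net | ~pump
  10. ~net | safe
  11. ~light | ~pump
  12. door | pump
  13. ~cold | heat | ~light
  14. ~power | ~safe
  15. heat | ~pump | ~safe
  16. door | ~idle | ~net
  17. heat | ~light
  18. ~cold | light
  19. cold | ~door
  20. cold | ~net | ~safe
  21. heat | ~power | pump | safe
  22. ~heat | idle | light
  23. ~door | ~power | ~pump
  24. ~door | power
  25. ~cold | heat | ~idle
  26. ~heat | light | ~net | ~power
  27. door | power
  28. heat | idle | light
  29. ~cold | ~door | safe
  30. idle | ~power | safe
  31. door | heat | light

Case power = True:
  (~power | ~safe) forces safe = False.
  (~light | ~power | safe) forces light = False.
  (door | light) forces door = True.
  (~net | safe) forces net = False.
  (~cold | light) forces cold = False.
  Clause (cold | ~door) is falsified — contradiction.
Case power = False:
  (heat | power) forces heat = True.
  (~door | power) forces door = False.
  Clause (door | power) is falsified — contradiction.
Both cases fail, so the formula is unsatisfiable.

No satisfying assignment exists.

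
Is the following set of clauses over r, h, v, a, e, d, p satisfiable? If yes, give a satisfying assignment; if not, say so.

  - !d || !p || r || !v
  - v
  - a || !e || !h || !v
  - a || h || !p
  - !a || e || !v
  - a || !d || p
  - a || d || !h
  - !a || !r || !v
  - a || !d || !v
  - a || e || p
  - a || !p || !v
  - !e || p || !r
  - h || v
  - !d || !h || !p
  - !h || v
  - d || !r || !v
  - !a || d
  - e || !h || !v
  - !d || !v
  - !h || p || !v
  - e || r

Unit clause (v) forces v = True.
In (!d || !v) only !d is left, so d = False.
In (d || !r || !v) only !r is left, so r = False.
In (!a || d) only !a is left, so a = False.
In (e || r) only e is left, so e = True.
In (a || !e || !h || !v) only !h is left, so h = False.
In (a || h || !p) only !p is left, so p = False.
All clauses satisfied.

r = False, h = False, v = True, a = False, e = True, d = False, p = False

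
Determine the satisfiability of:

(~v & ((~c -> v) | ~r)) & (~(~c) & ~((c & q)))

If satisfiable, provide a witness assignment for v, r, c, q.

v = False, r = True, c = True, q = False

  ~v & ((~c -> v) | ~r) = True
    ~v = True
    (~c -> v) | ~r = True
      ~c -> v = True
        ~c = False
      ~r = False
  ~(~c) & ~((c & q)) = True
    ~(~c) = True
      ~c = False
    ~((c & q)) = True
      c & q = False
Both conjuncts True, so the formula holds.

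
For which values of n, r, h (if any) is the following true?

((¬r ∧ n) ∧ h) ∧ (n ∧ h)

n = True, r = False, h = True

  (¬r ∧ n) ∧ h = True
    ¬r ∧ n = True
      ¬r = True
  n ∧ h = True
Both conjuncts True, so the formula holds.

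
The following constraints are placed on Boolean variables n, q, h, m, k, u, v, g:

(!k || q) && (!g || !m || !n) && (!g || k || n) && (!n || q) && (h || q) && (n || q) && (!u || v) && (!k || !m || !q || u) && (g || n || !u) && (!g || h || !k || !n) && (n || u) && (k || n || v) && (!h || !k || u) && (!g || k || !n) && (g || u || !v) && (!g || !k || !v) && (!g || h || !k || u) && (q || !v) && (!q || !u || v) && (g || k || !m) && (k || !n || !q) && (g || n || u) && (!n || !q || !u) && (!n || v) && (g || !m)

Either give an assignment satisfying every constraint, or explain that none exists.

No satisfying assignment exists.

Case v = True:
  (q || !v) forces q = True.
  If g = True:
    (!g || !k || !v) forces k = False.
    (!g || k || n) forces n = True.
    clause (!g || k || !n) is falsified.
  If g = False:
    (g || u || !v) forces u = True.
    (g || n || !u) forces n = True.
    clause (!n || !q || !u) is falsified.
  Every sub-case reaches a contradiction.
Case v = False:
  (!u || v) forces u = False.
  (n || u) forces n = True.
  Clause (!n || v) is falsified — contradiction.
Both cases fail, so the formula is unsatisfiable.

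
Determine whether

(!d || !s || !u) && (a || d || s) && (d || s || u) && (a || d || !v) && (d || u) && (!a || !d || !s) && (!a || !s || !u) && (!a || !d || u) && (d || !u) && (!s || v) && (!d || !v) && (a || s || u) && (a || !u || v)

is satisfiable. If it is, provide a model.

Try v = True:
  (!d || !v) forces d = False.
  (a || d || !v) forces a = True.
  (d || u) forces u = True.
  clause (d || !u) is falsified — backtrack.
So v = False.
  then (!s || v) forces s = False.
Set u = True.
  then (d || !u) forces d = True.
  then (a || !u || v) forces a = True.
All clauses satisfied.

v = False, s = False, u = True, a = True, d = True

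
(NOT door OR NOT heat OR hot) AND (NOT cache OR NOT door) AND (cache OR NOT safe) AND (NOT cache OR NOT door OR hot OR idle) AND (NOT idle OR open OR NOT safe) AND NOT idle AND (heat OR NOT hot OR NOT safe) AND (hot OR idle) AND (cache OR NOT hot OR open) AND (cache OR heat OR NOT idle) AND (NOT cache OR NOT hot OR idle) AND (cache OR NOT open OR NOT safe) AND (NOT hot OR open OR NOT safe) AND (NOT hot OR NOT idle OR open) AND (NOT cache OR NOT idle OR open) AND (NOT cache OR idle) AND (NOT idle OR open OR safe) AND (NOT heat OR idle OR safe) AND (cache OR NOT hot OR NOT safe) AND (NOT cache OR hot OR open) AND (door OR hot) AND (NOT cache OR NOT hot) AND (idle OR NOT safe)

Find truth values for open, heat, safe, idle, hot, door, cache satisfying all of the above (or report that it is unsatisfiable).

open: True, heat: False, safe: False, idle: False, hot: True, door: False, cache: False

Unit clause (NOT idle) forces idle = False.
In (hot OR idle) only hot is left, so hot = True.
In (NOT cache OR NOT hot OR idle) only NOT cache is left, so cache = False.
In (cache OR NOT hot OR NOT safe) only NOT safe is left, so safe = False.
In (cache OR NOT hot OR open) only open is left, so open = True.
In (NOT heat OR idle OR safe) only NOT heat is left, so heat = False.
Set door = False.
All clauses satisfied.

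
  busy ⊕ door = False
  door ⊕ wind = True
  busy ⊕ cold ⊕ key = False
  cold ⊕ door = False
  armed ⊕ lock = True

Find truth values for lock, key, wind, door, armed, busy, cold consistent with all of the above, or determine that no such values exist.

lock=T, key=F, wind=T, door=F, armed=F, busy=F, cold=F

busy ⊕ door = F ⊕ F = False ✓
door ⊕ wind = F ⊕ T = True ✓
busy ⊕ cold ⊕ key = F ⊕ F ⊕ F = False ✓
cold ⊕ door = F ⊕ F = False ✓
armed ⊕ lock = F ⊕ T = True ✓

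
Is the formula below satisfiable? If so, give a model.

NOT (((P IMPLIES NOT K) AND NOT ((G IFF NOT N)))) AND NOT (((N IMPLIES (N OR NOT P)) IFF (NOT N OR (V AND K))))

N=T, K=F, V=T, G=F, P=F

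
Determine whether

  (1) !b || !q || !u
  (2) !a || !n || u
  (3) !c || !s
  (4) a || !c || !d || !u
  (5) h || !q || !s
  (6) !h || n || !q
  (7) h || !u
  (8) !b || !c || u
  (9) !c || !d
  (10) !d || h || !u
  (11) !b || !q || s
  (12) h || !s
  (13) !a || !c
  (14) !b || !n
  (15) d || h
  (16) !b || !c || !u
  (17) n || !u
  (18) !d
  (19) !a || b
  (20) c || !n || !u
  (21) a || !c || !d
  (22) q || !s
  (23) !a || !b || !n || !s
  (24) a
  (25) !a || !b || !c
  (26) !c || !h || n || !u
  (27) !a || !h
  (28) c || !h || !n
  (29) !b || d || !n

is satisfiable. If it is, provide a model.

Case d = True:
  Clause (!d) is falsified — contradiction.
Case d = False:
  (d || h) forces h = True.
  (a) forces a = True.
  Clause (!a || !h) is falsified — contradiction.
Both cases fail, so the formula is unsatisfiable.

No satisfying assignment exists.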